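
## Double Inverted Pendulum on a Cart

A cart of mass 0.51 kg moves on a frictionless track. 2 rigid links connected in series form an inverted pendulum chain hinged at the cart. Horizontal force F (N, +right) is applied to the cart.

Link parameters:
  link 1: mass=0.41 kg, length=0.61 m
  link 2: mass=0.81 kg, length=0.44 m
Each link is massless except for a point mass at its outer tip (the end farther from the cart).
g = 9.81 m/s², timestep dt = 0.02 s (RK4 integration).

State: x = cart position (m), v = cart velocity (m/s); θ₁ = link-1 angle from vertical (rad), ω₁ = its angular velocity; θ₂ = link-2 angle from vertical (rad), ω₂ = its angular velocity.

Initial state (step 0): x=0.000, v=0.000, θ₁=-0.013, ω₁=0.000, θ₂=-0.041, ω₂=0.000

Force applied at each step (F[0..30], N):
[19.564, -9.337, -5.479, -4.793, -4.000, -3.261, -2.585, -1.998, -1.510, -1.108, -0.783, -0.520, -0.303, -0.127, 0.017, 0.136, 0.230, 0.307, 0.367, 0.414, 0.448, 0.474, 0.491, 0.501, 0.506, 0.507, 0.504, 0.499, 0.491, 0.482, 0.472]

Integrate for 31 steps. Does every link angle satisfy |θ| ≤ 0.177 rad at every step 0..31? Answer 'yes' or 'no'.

apply F[0]=+19.564 → step 1: x=0.008, v=0.774, θ₁=-0.026, ω₁=-1.261, θ₂=-0.041, ω₂=-0.029
apply F[1]=-9.337 → step 2: x=0.020, v=0.425, θ₁=-0.045, ω₁=-0.698, θ₂=-0.042, ω₂=-0.036
apply F[2]=-5.479 → step 3: x=0.026, v=0.235, θ₁=-0.056, ω₁=-0.408, θ₂=-0.043, ω₂=-0.024
apply F[3]=-4.793 → step 4: x=0.029, v=0.076, θ₁=-0.062, ω₁=-0.178, θ₂=-0.043, ω₂=-0.001
apply F[4]=-4.000 → step 5: x=0.030, v=-0.050, θ₁=-0.064, ω₁=-0.006, θ₂=-0.043, ω₂=0.027
apply F[5]=-3.261 → step 6: x=0.028, v=-0.147, θ₁=-0.063, ω₁=0.119, θ₂=-0.042, ω₂=0.056
apply F[6]=-2.585 → step 7: x=0.024, v=-0.219, θ₁=-0.059, ω₁=0.205, θ₂=-0.040, ω₂=0.083
apply F[7]=-1.998 → step 8: x=0.019, v=-0.271, θ₁=-0.055, ω₁=0.259, θ₂=-0.038, ω₂=0.107
apply F[8]=-1.510 → step 9: x=0.013, v=-0.305, θ₁=-0.049, ω₁=0.289, θ₂=-0.036, ω₂=0.127
apply F[9]=-1.108 → step 10: x=0.007, v=-0.327, θ₁=-0.043, ω₁=0.302, θ₂=-0.033, ω₂=0.142
apply F[10]=-0.783 → step 11: x=0.000, v=-0.339, θ₁=-0.037, ω₁=0.303, θ₂=-0.030, ω₂=0.154
apply F[11]=-0.520 → step 12: x=-0.006, v=-0.343, θ₁=-0.031, ω₁=0.296, θ₂=-0.027, ω₂=0.161
apply F[12]=-0.303 → step 13: x=-0.013, v=-0.342, θ₁=-0.026, ω₁=0.283, θ₂=-0.024, ω₂=0.165
apply F[13]=-0.127 → step 14: x=-0.020, v=-0.336, θ₁=-0.020, ω₁=0.266, θ₂=-0.021, ω₂=0.165
apply F[14]=+0.017 → step 15: x=-0.027, v=-0.327, θ₁=-0.015, ω₁=0.246, θ₂=-0.017, ω₂=0.163
apply F[15]=+0.136 → step 16: x=-0.033, v=-0.316, θ₁=-0.010, ω₁=0.226, θ₂=-0.014, ω₂=0.159
apply F[16]=+0.230 → step 17: x=-0.039, v=-0.303, θ₁=-0.006, ω₁=0.205, θ₂=-0.011, ω₂=0.153
apply F[17]=+0.307 → step 18: x=-0.045, v=-0.289, θ₁=-0.002, ω₁=0.184, θ₂=-0.008, ω₂=0.146
apply F[18]=+0.367 → step 19: x=-0.051, v=-0.275, θ₁=0.001, ω₁=0.164, θ₂=-0.005, ω₂=0.138
apply F[19]=+0.414 → step 20: x=-0.056, v=-0.260, θ₁=0.004, ω₁=0.145, θ₂=-0.003, ω₂=0.129
apply F[20]=+0.448 → step 21: x=-0.061, v=-0.245, θ₁=0.007, ω₁=0.127, θ₂=-0.000, ω₂=0.119
apply F[21]=+0.474 → step 22: x=-0.066, v=-0.230, θ₁=0.009, ω₁=0.110, θ₂=0.002, ω₂=0.110
apply F[22]=+0.491 → step 23: x=-0.070, v=-0.216, θ₁=0.012, ω₁=0.095, θ₂=0.004, ω₂=0.100
apply F[23]=+0.501 → step 24: x=-0.075, v=-0.202, θ₁=0.013, ω₁=0.081, θ₂=0.006, ω₂=0.090
apply F[24]=+0.506 → step 25: x=-0.078, v=-0.189, θ₁=0.015, ω₁=0.068, θ₂=0.008, ω₂=0.081
apply F[25]=+0.507 → step 26: x=-0.082, v=-0.176, θ₁=0.016, ω₁=0.056, θ₂=0.009, ω₂=0.072
apply F[26]=+0.504 → step 27: x=-0.086, v=-0.164, θ₁=0.017, ω₁=0.046, θ₂=0.011, ω₂=0.064
apply F[27]=+0.499 → step 28: x=-0.089, v=-0.153, θ₁=0.018, ω₁=0.037, θ₂=0.012, ω₂=0.056
apply F[28]=+0.491 → step 29: x=-0.092, v=-0.142, θ₁=0.018, ω₁=0.029, θ₂=0.013, ω₂=0.048
apply F[29]=+0.482 → step 30: x=-0.094, v=-0.132, θ₁=0.019, ω₁=0.021, θ₂=0.014, ω₂=0.041
apply F[30]=+0.472 → step 31: x=-0.097, v=-0.122, θ₁=0.019, ω₁=0.015, θ₂=0.015, ω₂=0.035
Max |angle| over trajectory = 0.064 rad; bound = 0.177 → within bound.

Answer: yes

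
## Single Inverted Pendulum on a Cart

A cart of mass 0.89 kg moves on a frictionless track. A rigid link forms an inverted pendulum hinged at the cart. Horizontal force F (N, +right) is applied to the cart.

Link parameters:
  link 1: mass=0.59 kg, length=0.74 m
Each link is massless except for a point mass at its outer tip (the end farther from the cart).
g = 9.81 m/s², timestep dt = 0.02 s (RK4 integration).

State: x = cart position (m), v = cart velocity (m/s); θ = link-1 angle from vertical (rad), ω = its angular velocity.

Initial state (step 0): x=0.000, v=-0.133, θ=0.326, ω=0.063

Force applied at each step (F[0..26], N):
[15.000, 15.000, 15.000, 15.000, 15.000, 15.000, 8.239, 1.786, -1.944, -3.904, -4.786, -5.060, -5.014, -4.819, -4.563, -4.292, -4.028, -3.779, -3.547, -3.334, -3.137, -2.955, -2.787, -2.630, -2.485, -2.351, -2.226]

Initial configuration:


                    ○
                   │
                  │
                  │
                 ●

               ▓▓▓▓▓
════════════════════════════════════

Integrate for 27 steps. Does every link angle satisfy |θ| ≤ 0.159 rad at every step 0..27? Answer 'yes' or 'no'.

apply F[0]=+15.000 → step 1: x=0.000, v=0.146, θ=0.325, ω=-0.209
apply F[1]=+15.000 → step 2: x=0.006, v=0.426, θ=0.318, ω=-0.484
apply F[2]=+15.000 → step 3: x=0.017, v=0.708, θ=0.305, ω=-0.766
apply F[3]=+15.000 → step 4: x=0.034, v=0.995, θ=0.287, ω=-1.060
apply F[4]=+15.000 → step 5: x=0.057, v=1.288, θ=0.263, ω=-1.368
apply F[5]=+15.000 → step 6: x=0.086, v=1.588, θ=0.232, ω=-1.696
apply F[6]=+8.239 → step 7: x=0.119, v=1.748, θ=0.197, ω=-1.850
apply F[7]=+1.786 → step 8: x=0.154, v=1.770, θ=0.160, ω=-1.834
apply F[8]=-1.944 → step 9: x=0.189, v=1.714, θ=0.124, ω=-1.721
apply F[9]=-3.904 → step 10: x=0.222, v=1.616, θ=0.091, ω=-1.560
apply F[10]=-4.786 → step 11: x=0.254, v=1.500, θ=0.062, ω=-1.385
apply F[11]=-5.060 → step 12: x=0.282, v=1.381, θ=0.036, ω=-1.211
apply F[12]=-5.014 → step 13: x=0.309, v=1.266, θ=0.014, ω=-1.049
apply F[13]=-4.819 → step 14: x=0.333, v=1.157, θ=-0.006, ω=-0.901
apply F[14]=-4.563 → step 15: x=0.355, v=1.056, θ=-0.023, ω=-0.768
apply F[15]=-4.292 → step 16: x=0.375, v=0.964, θ=-0.037, ω=-0.651
apply F[16]=-4.028 → step 17: x=0.394, v=0.879, θ=-0.049, ω=-0.548
apply F[17]=-3.779 → step 18: x=0.411, v=0.801, θ=-0.059, ω=-0.457
apply F[18]=-3.547 → step 19: x=0.426, v=0.729, θ=-0.067, ω=-0.378
apply F[19]=-3.334 → step 20: x=0.440, v=0.664, θ=-0.074, ω=-0.308
apply F[20]=-3.137 → step 21: x=0.453, v=0.603, θ=-0.080, ω=-0.247
apply F[21]=-2.955 → step 22: x=0.464, v=0.548, θ=-0.084, ω=-0.194
apply F[22]=-2.787 → step 23: x=0.474, v=0.497, θ=-0.087, ω=-0.147
apply F[23]=-2.630 → step 24: x=0.484, v=0.449, θ=-0.090, ω=-0.107
apply F[24]=-2.485 → step 25: x=0.492, v=0.405, θ=-0.092, ω=-0.072
apply F[25]=-2.351 → step 26: x=0.500, v=0.365, θ=-0.093, ω=-0.042
apply F[26]=-2.226 → step 27: x=0.507, v=0.327, θ=-0.093, ω=-0.016
Max |angle| over trajectory = 0.326 rad; bound = 0.159 → exceeded.

Answer: no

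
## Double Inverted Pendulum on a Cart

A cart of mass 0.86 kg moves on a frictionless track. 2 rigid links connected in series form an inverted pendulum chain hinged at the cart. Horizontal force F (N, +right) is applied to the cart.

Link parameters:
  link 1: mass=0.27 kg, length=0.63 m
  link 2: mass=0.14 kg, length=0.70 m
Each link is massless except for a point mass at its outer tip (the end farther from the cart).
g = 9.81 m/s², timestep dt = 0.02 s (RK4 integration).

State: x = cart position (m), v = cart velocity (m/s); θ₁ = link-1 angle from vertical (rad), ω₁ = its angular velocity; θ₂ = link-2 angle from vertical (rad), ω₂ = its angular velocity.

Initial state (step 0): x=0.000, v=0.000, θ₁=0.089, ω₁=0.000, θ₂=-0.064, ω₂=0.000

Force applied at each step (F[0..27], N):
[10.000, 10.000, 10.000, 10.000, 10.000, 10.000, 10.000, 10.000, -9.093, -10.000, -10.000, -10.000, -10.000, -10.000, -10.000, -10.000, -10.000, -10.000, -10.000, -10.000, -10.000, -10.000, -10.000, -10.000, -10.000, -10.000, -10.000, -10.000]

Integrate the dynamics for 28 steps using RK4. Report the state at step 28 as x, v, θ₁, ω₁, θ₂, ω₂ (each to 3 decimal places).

Answer: x=0.094, v=-1.976, θ₁=-0.619, ω₁=-0.729, θ₂=0.231, ω₂=2.949

Derivation:
apply F[0]=+10.000 → step 1: x=0.002, v=0.224, θ₁=0.086, ω₁=-0.300, θ₂=-0.065, ω₂=-0.070
apply F[1]=+10.000 → step 2: x=0.009, v=0.448, θ₁=0.077, ω₁=-0.605, θ₂=-0.067, ω₂=-0.136
apply F[2]=+10.000 → step 3: x=0.020, v=0.674, θ₁=0.062, ω₁=-0.918, θ₂=-0.070, ω₂=-0.197
apply F[3]=+10.000 → step 4: x=0.036, v=0.902, θ₁=0.040, ω₁=-1.244, θ₂=-0.075, ω₂=-0.248
apply F[4]=+10.000 → step 5: x=0.056, v=1.132, θ₁=0.012, ω₁=-1.586, θ₂=-0.080, ω₂=-0.288
apply F[5]=+10.000 → step 6: x=0.081, v=1.365, θ₁=-0.023, ω₁=-1.947, θ₂=-0.086, ω₂=-0.314
apply F[6]=+10.000 → step 7: x=0.111, v=1.600, θ₁=-0.066, ω₁=-2.329, θ₂=-0.092, ω₂=-0.326
apply F[7]=+10.000 → step 8: x=0.145, v=1.837, θ₁=-0.117, ω₁=-2.731, θ₂=-0.099, ω₂=-0.328
apply F[8]=-9.093 → step 9: x=0.180, v=1.635, θ₁=-0.169, ω₁=-2.462, θ₂=-0.105, ω₂=-0.315
apply F[9]=-10.000 → step 10: x=0.210, v=1.417, θ₁=-0.215, ω₁=-2.194, θ₂=-0.111, ω₂=-0.285
apply F[10]=-10.000 → step 11: x=0.237, v=1.205, θ₁=-0.257, ω₁=-1.958, θ₂=-0.117, ω₂=-0.237
apply F[11]=-10.000 → step 12: x=0.259, v=0.998, θ₁=-0.294, ω₁=-1.753, θ₂=-0.121, ω₂=-0.169
apply F[12]=-10.000 → step 13: x=0.277, v=0.796, θ₁=-0.327, ω₁=-1.574, θ₂=-0.123, ω₂=-0.084
apply F[13]=-10.000 → step 14: x=0.291, v=0.599, θ₁=-0.357, ω₁=-1.421, θ₂=-0.124, ω₂=0.018
apply F[14]=-10.000 → step 15: x=0.301, v=0.405, θ₁=-0.384, ω₁=-1.290, θ₂=-0.123, ω₂=0.137
apply F[15]=-10.000 → step 16: x=0.307, v=0.214, θ₁=-0.408, ω₁=-1.180, θ₂=-0.118, ω₂=0.270
apply F[16]=-10.000 → step 17: x=0.309, v=0.026, θ₁=-0.431, ω₁=-1.087, θ₂=-0.112, ω₂=0.419
apply F[17]=-10.000 → step 18: x=0.308, v=-0.160, θ₁=-0.452, ω₁=-1.012, θ₂=-0.102, ω₂=0.582
apply F[18]=-10.000 → step 19: x=0.303, v=-0.344, θ₁=-0.472, ω₁=-0.951, θ₂=-0.088, ω₂=0.760
apply F[19]=-10.000 → step 20: x=0.294, v=-0.527, θ₁=-0.490, ω₁=-0.903, θ₂=-0.071, ω₂=0.952
apply F[20]=-10.000 → step 21: x=0.282, v=-0.708, θ₁=-0.508, ω₁=-0.866, θ₂=-0.050, ω₂=1.158
apply F[21]=-10.000 → step 22: x=0.266, v=-0.889, θ₁=-0.525, ω₁=-0.838, θ₂=-0.025, ω₂=1.377
apply F[22]=-10.000 → step 23: x=0.246, v=-1.070, θ₁=-0.541, ω₁=-0.818, θ₂=0.005, ω₂=1.610
apply F[23]=-10.000 → step 24: x=0.223, v=-1.250, θ₁=-0.558, ω₁=-0.802, θ₂=0.040, ω₂=1.856
apply F[24]=-10.000 → step 25: x=0.196, v=-1.431, θ₁=-0.574, ω₁=-0.789, θ₂=0.079, ω₂=2.113
apply F[25]=-10.000 → step 26: x=0.166, v=-1.612, θ₁=-0.589, ω₁=-0.775, θ₂=0.124, ω₂=2.382
apply F[26]=-10.000 → step 27: x=0.132, v=-1.794, θ₁=-0.605, ω₁=-0.756, θ₂=0.175, ω₂=2.661
apply F[27]=-10.000 → step 28: x=0.094, v=-1.976, θ₁=-0.619, ω₁=-0.729, θ₂=0.231, ω₂=2.949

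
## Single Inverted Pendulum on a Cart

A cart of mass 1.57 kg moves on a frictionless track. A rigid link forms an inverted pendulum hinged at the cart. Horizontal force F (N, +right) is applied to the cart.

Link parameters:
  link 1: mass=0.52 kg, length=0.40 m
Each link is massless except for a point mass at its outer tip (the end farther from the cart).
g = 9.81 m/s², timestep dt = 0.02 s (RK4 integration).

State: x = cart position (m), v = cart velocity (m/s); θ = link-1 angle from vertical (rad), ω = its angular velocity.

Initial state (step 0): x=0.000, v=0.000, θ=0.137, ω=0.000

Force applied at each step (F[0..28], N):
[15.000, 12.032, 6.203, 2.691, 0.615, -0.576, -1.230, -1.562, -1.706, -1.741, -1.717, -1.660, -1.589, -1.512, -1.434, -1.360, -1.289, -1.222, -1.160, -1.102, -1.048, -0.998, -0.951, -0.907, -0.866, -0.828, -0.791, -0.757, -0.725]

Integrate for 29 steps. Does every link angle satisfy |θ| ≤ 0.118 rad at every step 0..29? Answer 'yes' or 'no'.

apply F[0]=+15.000 → step 1: x=0.002, v=0.181, θ=0.133, ω=-0.383
apply F[1]=+12.032 → step 2: x=0.007, v=0.326, θ=0.123, ω=-0.678
apply F[2]=+6.203 → step 3: x=0.014, v=0.397, θ=0.108, ω=-0.799
apply F[3]=+2.691 → step 4: x=0.022, v=0.425, θ=0.092, ω=-0.819
apply F[4]=+0.615 → step 5: x=0.031, v=0.428, θ=0.076, ω=-0.785
apply F[5]=-0.576 → step 6: x=0.039, v=0.416, θ=0.061, ω=-0.722
apply F[6]=-1.230 → step 7: x=0.047, v=0.397, θ=0.047, ω=-0.648
apply F[7]=-1.562 → step 8: x=0.055, v=0.374, θ=0.035, ω=-0.572
apply F[8]=-1.706 → step 9: x=0.062, v=0.351, θ=0.024, ω=-0.499
apply F[9]=-1.741 → step 10: x=0.069, v=0.327, θ=0.015, ω=-0.431
apply F[10]=-1.717 → step 11: x=0.075, v=0.305, θ=0.007, ω=-0.369
apply F[11]=-1.660 → step 12: x=0.081, v=0.283, θ=-0.000, ω=-0.315
apply F[12]=-1.589 → step 13: x=0.087, v=0.263, θ=-0.006, ω=-0.266
apply F[13]=-1.512 → step 14: x=0.092, v=0.245, θ=-0.011, ω=-0.223
apply F[14]=-1.434 → step 15: x=0.097, v=0.227, θ=-0.015, ω=-0.186
apply F[15]=-1.360 → step 16: x=0.101, v=0.211, θ=-0.018, ω=-0.154
apply F[16]=-1.289 → step 17: x=0.105, v=0.196, θ=-0.021, ω=-0.125
apply F[17]=-1.222 → step 18: x=0.109, v=0.182, θ=-0.023, ω=-0.101
apply F[18]=-1.160 → step 19: x=0.112, v=0.169, θ=-0.025, ω=-0.080
apply F[19]=-1.102 → step 20: x=0.116, v=0.156, θ=-0.027, ω=-0.062
apply F[20]=-1.048 → step 21: x=0.119, v=0.145, θ=-0.028, ω=-0.046
apply F[21]=-0.998 → step 22: x=0.121, v=0.134, θ=-0.028, ω=-0.033
apply F[22]=-0.951 → step 23: x=0.124, v=0.123, θ=-0.029, ω=-0.021
apply F[23]=-0.907 → step 24: x=0.126, v=0.114, θ=-0.029, ω=-0.011
apply F[24]=-0.866 → step 25: x=0.129, v=0.105, θ=-0.029, ω=-0.003
apply F[25]=-0.828 → step 26: x=0.131, v=0.096, θ=-0.029, ω=0.004
apply F[26]=-0.791 → step 27: x=0.132, v=0.088, θ=-0.029, ω=0.010
apply F[27]=-0.757 → step 28: x=0.134, v=0.080, θ=-0.029, ω=0.015
apply F[28]=-0.725 → step 29: x=0.136, v=0.073, θ=-0.029, ω=0.020
Max |angle| over trajectory = 0.137 rad; bound = 0.118 → exceeded.

Answer: no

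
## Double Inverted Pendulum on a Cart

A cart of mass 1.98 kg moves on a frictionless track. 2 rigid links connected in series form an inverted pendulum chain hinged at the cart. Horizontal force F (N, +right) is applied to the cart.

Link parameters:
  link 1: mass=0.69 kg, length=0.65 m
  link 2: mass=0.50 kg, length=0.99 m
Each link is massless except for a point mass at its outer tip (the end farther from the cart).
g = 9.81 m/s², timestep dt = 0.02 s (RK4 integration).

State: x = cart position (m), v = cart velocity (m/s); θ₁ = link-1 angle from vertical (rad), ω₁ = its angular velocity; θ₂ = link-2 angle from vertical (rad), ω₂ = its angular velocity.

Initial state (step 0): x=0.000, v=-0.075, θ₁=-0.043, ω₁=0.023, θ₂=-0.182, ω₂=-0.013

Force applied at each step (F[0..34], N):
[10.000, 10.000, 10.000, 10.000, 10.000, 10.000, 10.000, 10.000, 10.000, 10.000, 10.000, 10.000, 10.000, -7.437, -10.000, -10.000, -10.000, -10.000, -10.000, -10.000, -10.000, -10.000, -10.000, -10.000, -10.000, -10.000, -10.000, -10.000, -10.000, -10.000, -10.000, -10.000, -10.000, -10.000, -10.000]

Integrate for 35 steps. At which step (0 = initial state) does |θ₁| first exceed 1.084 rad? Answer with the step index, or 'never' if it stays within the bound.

Answer: 26

Derivation:
apply F[0]=+10.000 → step 1: x=-0.000, v=0.031, θ₁=-0.044, ω₁=-0.124, θ₂=-0.183, ω₂=-0.059
apply F[1]=+10.000 → step 2: x=0.001, v=0.137, θ₁=-0.048, ω₁=-0.272, θ₂=-0.184, ω₂=-0.104
apply F[2]=+10.000 → step 3: x=0.005, v=0.244, θ₁=-0.055, ω₁=-0.424, θ₂=-0.187, ω₂=-0.147
apply F[3]=+10.000 → step 4: x=0.011, v=0.351, θ₁=-0.065, ω₁=-0.582, θ₂=-0.190, ω₂=-0.188
apply F[4]=+10.000 → step 5: x=0.019, v=0.460, θ₁=-0.078, ω₁=-0.746, θ₂=-0.194, ω₂=-0.226
apply F[5]=+10.000 → step 6: x=0.029, v=0.570, θ₁=-0.095, ω₁=-0.919, θ₂=-0.199, ω₂=-0.259
apply F[6]=+10.000 → step 7: x=0.042, v=0.682, θ₁=-0.115, ω₁=-1.104, θ₂=-0.205, ω₂=-0.288
apply F[7]=+10.000 → step 8: x=0.057, v=0.795, θ₁=-0.139, ω₁=-1.300, θ₂=-0.211, ω₂=-0.311
apply F[8]=+10.000 → step 9: x=0.074, v=0.910, θ₁=-0.167, ω₁=-1.510, θ₂=-0.217, ω₂=-0.326
apply F[9]=+10.000 → step 10: x=0.093, v=1.026, θ₁=-0.200, ω₁=-1.735, θ₂=-0.224, ω₂=-0.335
apply F[10]=+10.000 → step 11: x=0.115, v=1.142, θ₁=-0.237, ω₁=-1.974, θ₂=-0.230, ω₂=-0.337
apply F[11]=+10.000 → step 12: x=0.139, v=1.259, θ₁=-0.279, ω₁=-2.227, θ₂=-0.237, ω₂=-0.333
apply F[12]=+10.000 → step 13: x=0.165, v=1.374, θ₁=-0.326, ω₁=-2.491, θ₂=-0.244, ω₂=-0.325
apply F[13]=-7.437 → step 14: x=0.192, v=1.323, θ₁=-0.376, ω₁=-2.535, θ₂=-0.250, ω₂=-0.304
apply F[14]=-10.000 → step 15: x=0.218, v=1.251, θ₁=-0.427, ω₁=-2.570, θ₂=-0.256, ω₂=-0.272
apply F[15]=-10.000 → step 16: x=0.242, v=1.180, θ₁=-0.479, ω₁=-2.629, θ₂=-0.261, ω₂=-0.233
apply F[16]=-10.000 → step 17: x=0.265, v=1.111, θ₁=-0.532, ω₁=-2.709, θ₂=-0.265, ω₂=-0.188
apply F[17]=-10.000 → step 18: x=0.287, v=1.041, θ₁=-0.587, ω₁=-2.808, θ₂=-0.268, ω₂=-0.139
apply F[18]=-10.000 → step 19: x=0.307, v=0.970, θ₁=-0.645, ω₁=-2.925, θ₂=-0.271, ω₂=-0.088
apply F[19]=-10.000 → step 20: x=0.325, v=0.897, θ₁=-0.705, ω₁=-3.055, θ₂=-0.272, ω₂=-0.037
apply F[20]=-10.000 → step 21: x=0.342, v=0.820, θ₁=-0.767, ω₁=-3.198, θ₂=-0.272, ω₂=0.010
apply F[21]=-10.000 → step 22: x=0.358, v=0.740, θ₁=-0.833, ω₁=-3.350, θ₂=-0.272, ω₂=0.051
apply F[22]=-10.000 → step 23: x=0.372, v=0.653, θ₁=-0.901, ω₁=-3.511, θ₂=-0.270, ω₂=0.083
apply F[23]=-10.000 → step 24: x=0.384, v=0.561, θ₁=-0.973, ω₁=-3.679, θ₂=-0.268, ω₂=0.102
apply F[24]=-10.000 → step 25: x=0.394, v=0.461, θ₁=-1.048, ω₁=-3.855, θ₂=-0.266, ω₂=0.105
apply F[25]=-10.000 → step 26: x=0.403, v=0.354, θ₁=-1.127, ω₁=-4.039, θ₂=-0.264, ω₂=0.090
apply F[26]=-10.000 → step 27: x=0.409, v=0.238, θ₁=-1.210, ω₁=-4.233, θ₂=-0.263, ω₂=0.053
apply F[27]=-10.000 → step 28: x=0.412, v=0.113, θ₁=-1.297, ω₁=-4.438, θ₂=-0.262, ω₂=-0.008
apply F[28]=-10.000 → step 29: x=0.413, v=-0.023, θ₁=-1.388, ω₁=-4.657, θ₂=-0.263, ω₂=-0.099
apply F[29]=-10.000 → step 30: x=0.411, v=-0.169, θ₁=-1.483, ω₁=-4.895, θ₂=-0.266, ω₂=-0.223
apply F[30]=-10.000 → step 31: x=0.406, v=-0.329, θ₁=-1.584, ω₁=-5.155, θ₂=-0.272, ω₂=-0.384
apply F[31]=-10.000 → step 32: x=0.398, v=-0.502, θ₁=-1.689, ω₁=-5.443, θ₂=-0.282, ω₂=-0.591
apply F[32]=-10.000 → step 33: x=0.386, v=-0.692, θ₁=-1.801, ω₁=-5.766, θ₂=-0.296, ω₂=-0.849
apply F[33]=-10.000 → step 34: x=0.370, v=-0.899, θ₁=-1.920, ω₁=-6.130, θ₂=-0.316, ω₂=-1.169
apply F[34]=-10.000 → step 35: x=0.350, v=-1.125, θ₁=-2.047, ω₁=-6.543, θ₂=-0.344, ω₂=-1.565
|θ₁| = 1.127 > 1.084 first at step 26.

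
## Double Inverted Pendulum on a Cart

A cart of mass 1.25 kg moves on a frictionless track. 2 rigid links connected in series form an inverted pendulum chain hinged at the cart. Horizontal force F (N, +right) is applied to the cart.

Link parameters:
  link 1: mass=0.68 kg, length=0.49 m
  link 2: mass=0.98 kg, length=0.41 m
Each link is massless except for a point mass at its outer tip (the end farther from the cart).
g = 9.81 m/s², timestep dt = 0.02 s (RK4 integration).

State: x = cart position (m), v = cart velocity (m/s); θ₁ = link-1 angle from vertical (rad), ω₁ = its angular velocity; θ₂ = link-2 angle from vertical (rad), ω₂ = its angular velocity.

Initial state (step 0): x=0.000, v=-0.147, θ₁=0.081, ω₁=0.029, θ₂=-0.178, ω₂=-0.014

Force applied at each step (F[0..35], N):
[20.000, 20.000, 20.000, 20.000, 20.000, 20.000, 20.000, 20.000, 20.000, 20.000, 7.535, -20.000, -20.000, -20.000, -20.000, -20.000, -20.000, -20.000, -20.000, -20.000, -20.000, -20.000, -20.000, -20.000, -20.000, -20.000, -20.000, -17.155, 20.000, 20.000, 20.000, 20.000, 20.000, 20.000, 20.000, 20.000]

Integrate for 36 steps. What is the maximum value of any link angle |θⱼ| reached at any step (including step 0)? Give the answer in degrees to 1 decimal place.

apply F[0]=+20.000 → step 1: x=0.000, v=0.152, θ₁=0.077, ω₁=-0.402, θ₂=-0.181, ω₂=-0.319
apply F[1]=+20.000 → step 2: x=0.006, v=0.453, θ₁=0.065, ω₁=-0.846, θ₂=-0.191, ω₂=-0.613
apply F[2]=+20.000 → step 3: x=0.018, v=0.760, θ₁=0.043, ω₁=-1.321, θ₂=-0.206, ω₂=-0.884
apply F[3]=+20.000 → step 4: x=0.037, v=1.074, θ₁=0.012, ω₁=-1.841, θ₂=-0.226, ω₂=-1.117
apply F[4]=+20.000 → step 5: x=0.061, v=1.395, θ₁=-0.031, ω₁=-2.417, θ₂=-0.250, ω₂=-1.296
apply F[5]=+20.000 → step 6: x=0.092, v=1.722, θ₁=-0.085, ω₁=-3.056, θ₂=-0.277, ω₂=-1.406
apply F[6]=+20.000 → step 7: x=0.130, v=2.046, θ₁=-0.153, ω₁=-3.748, θ₂=-0.306, ω₂=-1.440
apply F[7]=+20.000 → step 8: x=0.174, v=2.355, θ₁=-0.235, ω₁=-4.460, θ₂=-0.334, ω₂=-1.411
apply F[8]=+20.000 → step 9: x=0.224, v=2.629, θ₁=-0.332, ω₁=-5.131, θ₂=-0.362, ω₂=-1.365
apply F[9]=+20.000 → step 10: x=0.279, v=2.850, θ₁=-0.440, ω₁=-5.692, θ₂=-0.389, ω₂=-1.379
apply F[10]=+7.535 → step 11: x=0.336, v=2.863, θ₁=-0.556, ω₁=-5.859, θ₂=-0.418, ω₂=-1.474
apply F[11]=-20.000 → step 12: x=0.390, v=2.551, θ₁=-0.670, ω₁=-5.571, θ₂=-0.447, ω₂=-1.462
apply F[12]=-20.000 → step 13: x=0.438, v=2.260, θ₁=-0.779, ω₁=-5.410, θ₂=-0.476, ω₂=-1.411
apply F[13]=-20.000 → step 14: x=0.481, v=1.980, θ₁=-0.887, ω₁=-5.353, θ₂=-0.503, ω₂=-1.330
apply F[14]=-20.000 → step 15: x=0.517, v=1.703, θ₁=-0.994, ω₁=-5.382, θ₂=-0.529, ω₂=-1.231
apply F[15]=-20.000 → step 16: x=0.549, v=1.423, θ₁=-1.102, ω₁=-5.479, θ₂=-0.553, ω₂=-1.131
apply F[16]=-20.000 → step 17: x=0.574, v=1.133, θ₁=-1.214, ω₁=-5.637, θ₂=-0.574, ω₂=-1.047
apply F[17]=-20.000 → step 18: x=0.594, v=0.830, θ₁=-1.328, ω₁=-5.849, θ₂=-0.595, ω₂=-0.998
apply F[18]=-20.000 → step 19: x=0.607, v=0.509, θ₁=-1.448, ω₁=-6.115, θ₂=-0.615, ω₂=-1.003
apply F[19]=-20.000 → step 20: x=0.614, v=0.165, θ₁=-1.573, ω₁=-6.439, θ₂=-0.635, ω₂=-1.087
apply F[20]=-20.000 → step 21: x=0.614, v=-0.206, θ₁=-1.706, ω₁=-6.827, θ₂=-0.659, ω₂=-1.279
apply F[21]=-20.000 → step 22: x=0.606, v=-0.609, θ₁=-1.847, ω₁=-7.293, θ₂=-0.687, ω₂=-1.620
apply F[22]=-20.000 → step 23: x=0.589, v=-1.050, θ₁=-1.998, ω₁=-7.854, θ₂=-0.725, ω₂=-2.164
apply F[23]=-20.000 → step 24: x=0.563, v=-1.535, θ₁=-2.162, ω₁=-8.527, θ₂=-0.776, ω₂=-2.988
apply F[24]=-20.000 → step 25: x=0.527, v=-2.066, θ₁=-2.340, ω₁=-9.318, θ₂=-0.847, ω₂=-4.202
apply F[25]=-20.000 → step 26: x=0.480, v=-2.637, θ₁=-2.535, ω₁=-10.188, θ₂=-0.948, ω₂=-5.947
apply F[26]=-20.000 → step 27: x=0.422, v=-3.212, θ₁=-2.747, ω₁=-10.973, θ₂=-1.089, ω₂=-8.345
apply F[27]=-17.155 → step 28: x=0.353, v=-3.672, θ₁=-2.970, ω₁=-11.186, θ₂=-1.286, ω₂=-11.336
apply F[28]=+20.000 → step 29: x=0.282, v=-3.398, θ₁=-3.175, ω₁=-9.160, θ₂=-1.543, ω₂=-14.200
apply F[29]=+20.000 → step 30: x=0.218, v=-3.033, θ₁=-3.329, ω₁=-6.098, θ₂=-1.846, ω₂=-16.026
apply F[30]=+20.000 → step 31: x=0.161, v=-2.639, θ₁=-3.415, ω₁=-2.388, θ₂=-2.181, ω₂=-17.413
apply F[31]=+20.000 → step 32: x=0.113, v=-2.162, θ₁=-3.420, ω₁=2.078, θ₂=-2.548, ω₂=-19.564
apply F[32]=+20.000 → step 33: x=0.076, v=-1.394, θ₁=-3.320, ω₁=8.195, θ₂=-2.981, ω₂=-24.245
apply F[33]=+20.000 → step 34: x=0.057, v=-0.644, θ₁=-3.125, ω₁=9.608, θ₂=-3.483, ω₂=-24.017
apply F[34]=+20.000 → step 35: x=0.046, v=-0.501, θ₁=-2.979, ω₁=5.145, θ₂=-3.903, ω₂=-18.535
apply F[35]=+20.000 → step 36: x=0.038, v=-0.299, θ₁=-2.907, ω₁=2.328, θ₂=-4.246, ω₂=-16.131
Max |angle| over trajectory = 4.246 rad = 243.3°.

Answer: 243.3°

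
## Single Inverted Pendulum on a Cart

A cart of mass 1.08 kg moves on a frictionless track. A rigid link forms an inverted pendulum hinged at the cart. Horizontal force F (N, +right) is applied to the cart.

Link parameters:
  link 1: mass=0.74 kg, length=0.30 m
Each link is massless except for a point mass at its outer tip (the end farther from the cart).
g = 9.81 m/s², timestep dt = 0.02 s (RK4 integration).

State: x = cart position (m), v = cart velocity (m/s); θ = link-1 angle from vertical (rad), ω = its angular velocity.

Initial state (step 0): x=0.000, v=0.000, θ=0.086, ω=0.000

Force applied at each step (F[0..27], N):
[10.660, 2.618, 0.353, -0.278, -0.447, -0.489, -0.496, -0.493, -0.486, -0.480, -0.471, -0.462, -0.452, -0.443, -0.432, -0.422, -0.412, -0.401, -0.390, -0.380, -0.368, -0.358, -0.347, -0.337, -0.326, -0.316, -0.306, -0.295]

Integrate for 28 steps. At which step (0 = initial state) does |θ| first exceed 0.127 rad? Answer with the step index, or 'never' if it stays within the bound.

Answer: never

Derivation:
apply F[0]=+10.660 → step 1: x=0.002, v=0.185, θ=0.080, ω=-0.560
apply F[1]=+2.618 → step 2: x=0.006, v=0.224, θ=0.068, ω=-0.640
apply F[2]=+0.353 → step 3: x=0.010, v=0.222, θ=0.056, ω=-0.593
apply F[3]=-0.278 → step 4: x=0.015, v=0.210, θ=0.045, ω=-0.521
apply F[4]=-0.447 → step 5: x=0.019, v=0.197, θ=0.035, ω=-0.449
apply F[5]=-0.489 → step 6: x=0.023, v=0.183, θ=0.027, ω=-0.385
apply F[6]=-0.496 → step 7: x=0.026, v=0.171, θ=0.020, ω=-0.329
apply F[7]=-0.493 → step 8: x=0.029, v=0.160, θ=0.014, ω=-0.280
apply F[8]=-0.486 → step 9: x=0.033, v=0.149, θ=0.009, ω=-0.238
apply F[9]=-0.480 → step 10: x=0.035, v=0.140, θ=0.004, ω=-0.201
apply F[10]=-0.471 → step 11: x=0.038, v=0.130, θ=0.001, ω=-0.170
apply F[11]=-0.462 → step 12: x=0.041, v=0.122, θ=-0.003, ω=-0.142
apply F[12]=-0.452 → step 13: x=0.043, v=0.114, θ=-0.005, ω=-0.119
apply F[13]=-0.443 → step 14: x=0.045, v=0.107, θ=-0.007, ω=-0.098
apply F[14]=-0.432 → step 15: x=0.047, v=0.100, θ=-0.009, ω=-0.081
apply F[15]=-0.422 → step 16: x=0.049, v=0.094, θ=-0.011, ω=-0.066
apply F[16]=-0.412 → step 17: x=0.051, v=0.087, θ=-0.012, ω=-0.053
apply F[17]=-0.401 → step 18: x=0.053, v=0.082, θ=-0.013, ω=-0.041
apply F[18]=-0.390 → step 19: x=0.054, v=0.076, θ=-0.013, ω=-0.032
apply F[19]=-0.380 → step 20: x=0.056, v=0.071, θ=-0.014, ω=-0.024
apply F[20]=-0.368 → step 21: x=0.057, v=0.066, θ=-0.014, ω=-0.017
apply F[21]=-0.358 → step 22: x=0.058, v=0.061, θ=-0.015, ω=-0.011
apply F[22]=-0.347 → step 23: x=0.060, v=0.057, θ=-0.015, ω=-0.005
apply F[23]=-0.337 → step 24: x=0.061, v=0.053, θ=-0.015, ω=-0.001
apply F[24]=-0.326 → step 25: x=0.062, v=0.049, θ=-0.015, ω=0.003
apply F[25]=-0.316 → step 26: x=0.063, v=0.045, θ=-0.015, ω=0.006
apply F[26]=-0.306 → step 27: x=0.063, v=0.041, θ=-0.015, ω=0.008
apply F[27]=-0.295 → step 28: x=0.064, v=0.038, θ=-0.015, ω=0.010
max |θ| = 0.086 ≤ 0.127 over all 29 states.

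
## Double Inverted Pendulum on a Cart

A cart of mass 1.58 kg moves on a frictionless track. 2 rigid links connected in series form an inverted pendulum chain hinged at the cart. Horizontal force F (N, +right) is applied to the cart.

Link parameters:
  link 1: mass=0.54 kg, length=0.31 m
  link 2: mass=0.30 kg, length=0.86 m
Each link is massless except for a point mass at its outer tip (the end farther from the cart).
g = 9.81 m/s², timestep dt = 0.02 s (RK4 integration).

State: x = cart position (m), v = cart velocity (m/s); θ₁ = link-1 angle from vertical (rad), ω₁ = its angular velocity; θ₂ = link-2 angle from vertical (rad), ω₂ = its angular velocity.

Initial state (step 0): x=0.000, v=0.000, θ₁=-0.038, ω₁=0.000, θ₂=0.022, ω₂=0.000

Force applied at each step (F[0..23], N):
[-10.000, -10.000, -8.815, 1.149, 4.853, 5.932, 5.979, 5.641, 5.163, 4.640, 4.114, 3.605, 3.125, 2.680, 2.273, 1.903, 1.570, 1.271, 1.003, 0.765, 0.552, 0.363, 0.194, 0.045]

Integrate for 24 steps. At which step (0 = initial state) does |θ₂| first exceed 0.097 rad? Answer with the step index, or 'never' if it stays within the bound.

apply F[0]=-10.000 → step 1: x=-0.001, v=-0.123, θ₁=-0.034, ω₁=0.351, θ₂=0.022, ω₂=0.021
apply F[1]=-10.000 → step 2: x=-0.005, v=-0.246, θ₁=-0.024, ω₁=0.712, θ₂=0.023, ω₂=0.040
apply F[2]=-8.815 → step 3: x=-0.011, v=-0.356, θ₁=-0.006, ω₁=1.043, θ₂=0.024, ω₂=0.054
apply F[3]=+1.149 → step 4: x=-0.018, v=-0.342, θ₁=0.014, ω₁=0.993, θ₂=0.025, ω₂=0.061
apply F[4]=+4.853 → step 5: x=-0.024, v=-0.283, θ₁=0.032, ω₁=0.816, θ₂=0.026, ω₂=0.061
apply F[5]=+5.932 → step 6: x=-0.029, v=-0.212, θ₁=0.046, ω₁=0.617, θ₂=0.027, ω₂=0.057
apply F[6]=+5.979 → step 7: x=-0.033, v=-0.142, θ₁=0.057, ω₁=0.432, θ₂=0.028, ω₂=0.048
apply F[7]=+5.641 → step 8: x=-0.035, v=-0.077, θ₁=0.064, ω₁=0.272, θ₂=0.029, ω₂=0.037
apply F[8]=+5.163 → step 9: x=-0.036, v=-0.018, θ₁=0.068, ω₁=0.139, θ₂=0.030, ω₂=0.024
apply F[9]=+4.640 → step 10: x=-0.036, v=0.033, θ₁=0.070, ω₁=0.031, θ₂=0.030, ω₂=0.010
apply F[10]=+4.114 → step 11: x=-0.035, v=0.078, θ₁=0.069, ω₁=-0.055, θ₂=0.030, ω₂=-0.004
apply F[11]=+3.605 → step 12: x=-0.033, v=0.116, θ₁=0.068, ω₁=-0.122, θ₂=0.030, ω₂=-0.018
apply F[12]=+3.125 → step 13: x=-0.030, v=0.149, θ₁=0.065, ω₁=-0.172, θ₂=0.030, ω₂=-0.031
apply F[13]=+2.680 → step 14: x=-0.027, v=0.176, θ₁=0.061, ω₁=-0.208, θ₂=0.029, ω₂=-0.043
apply F[14]=+2.273 → step 15: x=-0.023, v=0.199, θ₁=0.056, ω₁=-0.233, θ₂=0.028, ω₂=-0.054
apply F[15]=+1.903 → step 16: x=-0.019, v=0.217, θ₁=0.052, ω₁=-0.249, θ₂=0.027, ω₂=-0.063
apply F[16]=+1.570 → step 17: x=-0.014, v=0.232, θ₁=0.047, ω₁=-0.257, θ₂=0.025, ω₂=-0.072
apply F[17]=+1.271 → step 18: x=-0.009, v=0.244, θ₁=0.041, ω₁=-0.260, θ₂=0.024, ω₂=-0.078
apply F[18]=+1.003 → step 19: x=-0.005, v=0.252, θ₁=0.036, ω₁=-0.257, θ₂=0.022, ω₂=-0.084
apply F[19]=+0.765 → step 20: x=0.001, v=0.258, θ₁=0.031, ω₁=-0.251, θ₂=0.020, ω₂=-0.089
apply F[20]=+0.552 → step 21: x=0.006, v=0.262, θ₁=0.026, ω₁=-0.243, θ₂=0.019, ω₂=-0.092
apply F[21]=+0.363 → step 22: x=0.011, v=0.264, θ₁=0.022, ω₁=-0.233, θ₂=0.017, ω₂=-0.094
apply F[22]=+0.194 → step 23: x=0.016, v=0.265, θ₁=0.017, ω₁=-0.221, θ₂=0.015, ω₂=-0.095
apply F[23]=+0.045 → step 24: x=0.022, v=0.264, θ₁=0.013, ω₁=-0.208, θ₂=0.013, ω₂=-0.095
max |θ₂| = 0.030 ≤ 0.097 over all 25 states.

Answer: never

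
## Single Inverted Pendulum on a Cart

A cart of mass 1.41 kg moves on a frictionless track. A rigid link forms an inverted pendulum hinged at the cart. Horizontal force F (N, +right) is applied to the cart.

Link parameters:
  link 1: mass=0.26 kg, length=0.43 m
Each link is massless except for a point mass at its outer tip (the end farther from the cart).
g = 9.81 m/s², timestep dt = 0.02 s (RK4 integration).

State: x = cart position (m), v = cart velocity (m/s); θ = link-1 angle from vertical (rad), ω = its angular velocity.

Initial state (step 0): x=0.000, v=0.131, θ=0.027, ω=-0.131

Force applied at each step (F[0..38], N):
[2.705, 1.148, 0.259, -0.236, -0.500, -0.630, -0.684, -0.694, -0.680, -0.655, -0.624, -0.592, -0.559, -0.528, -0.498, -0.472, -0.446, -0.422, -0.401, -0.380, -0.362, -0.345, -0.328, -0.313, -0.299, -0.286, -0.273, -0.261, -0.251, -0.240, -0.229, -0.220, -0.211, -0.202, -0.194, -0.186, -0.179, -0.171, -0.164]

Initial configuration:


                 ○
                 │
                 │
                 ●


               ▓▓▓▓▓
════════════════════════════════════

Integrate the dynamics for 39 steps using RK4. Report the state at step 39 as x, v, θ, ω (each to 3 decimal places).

apply F[0]=+2.705 → step 1: x=0.003, v=0.168, θ=0.024, ω=-0.206
apply F[1]=+1.148 → step 2: x=0.007, v=0.184, θ=0.019, ω=-0.233
apply F[2]=+0.259 → step 3: x=0.010, v=0.187, θ=0.015, ω=-0.232
apply F[3]=-0.236 → step 4: x=0.014, v=0.183, θ=0.010, ω=-0.218
apply F[4]=-0.500 → step 5: x=0.018, v=0.176, θ=0.006, ω=-0.197
apply F[5]=-0.630 → step 6: x=0.021, v=0.167, θ=0.002, ω=-0.174
apply F[6]=-0.684 → step 7: x=0.024, v=0.157, θ=-0.001, ω=-0.151
apply F[7]=-0.694 → step 8: x=0.027, v=0.147, θ=-0.004, ω=-0.129
apply F[8]=-0.680 → step 9: x=0.030, v=0.138, θ=-0.006, ω=-0.110
apply F[9]=-0.655 → step 10: x=0.033, v=0.129, θ=-0.008, ω=-0.092
apply F[10]=-0.624 → step 11: x=0.035, v=0.120, θ=-0.010, ω=-0.076
apply F[11]=-0.592 → step 12: x=0.038, v=0.112, θ=-0.011, ω=-0.062
apply F[12]=-0.559 → step 13: x=0.040, v=0.105, θ=-0.012, ω=-0.050
apply F[13]=-0.528 → step 14: x=0.042, v=0.098, θ=-0.013, ω=-0.040
apply F[14]=-0.498 → step 15: x=0.044, v=0.091, θ=-0.014, ω=-0.031
apply F[15]=-0.472 → step 16: x=0.045, v=0.085, θ=-0.015, ω=-0.023
apply F[16]=-0.446 → step 17: x=0.047, v=0.079, θ=-0.015, ω=-0.016
apply F[17]=-0.422 → step 18: x=0.049, v=0.074, θ=-0.015, ω=-0.011
apply F[18]=-0.401 → step 19: x=0.050, v=0.069, θ=-0.015, ω=-0.006
apply F[19]=-0.380 → step 20: x=0.051, v=0.064, θ=-0.015, ω=-0.001
apply F[20]=-0.362 → step 21: x=0.053, v=0.059, θ=-0.015, ω=0.002
apply F[21]=-0.345 → step 22: x=0.054, v=0.055, θ=-0.015, ω=0.005
apply F[22]=-0.328 → step 23: x=0.055, v=0.051, θ=-0.015, ω=0.008
apply F[23]=-0.313 → step 24: x=0.056, v=0.047, θ=-0.015, ω=0.010
apply F[24]=-0.299 → step 25: x=0.057, v=0.043, θ=-0.015, ω=0.012
apply F[25]=-0.286 → step 26: x=0.057, v=0.040, θ=-0.015, ω=0.013
apply F[26]=-0.273 → step 27: x=0.058, v=0.036, θ=-0.014, ω=0.014
apply F[27]=-0.261 → step 28: x=0.059, v=0.033, θ=-0.014, ω=0.015
apply F[28]=-0.251 → step 29: x=0.060, v=0.030, θ=-0.014, ω=0.016
apply F[29]=-0.240 → step 30: x=0.060, v=0.027, θ=-0.013, ω=0.017
apply F[30]=-0.229 → step 31: x=0.061, v=0.024, θ=-0.013, ω=0.017
apply F[31]=-0.220 → step 32: x=0.061, v=0.022, θ=-0.013, ω=0.018
apply F[32]=-0.211 → step 33: x=0.061, v=0.019, θ=-0.012, ω=0.018
apply F[33]=-0.202 → step 34: x=0.062, v=0.017, θ=-0.012, ω=0.018
apply F[34]=-0.194 → step 35: x=0.062, v=0.014, θ=-0.012, ω=0.018
apply F[35]=-0.186 → step 36: x=0.062, v=0.012, θ=-0.011, ω=0.018
apply F[36]=-0.179 → step 37: x=0.063, v=0.010, θ=-0.011, ω=0.018
apply F[37]=-0.171 → step 38: x=0.063, v=0.008, θ=-0.011, ω=0.018
apply F[38]=-0.164 → step 39: x=0.063, v=0.006, θ=-0.010, ω=0.017

Answer: x=0.063, v=0.006, θ=-0.010, ω=0.017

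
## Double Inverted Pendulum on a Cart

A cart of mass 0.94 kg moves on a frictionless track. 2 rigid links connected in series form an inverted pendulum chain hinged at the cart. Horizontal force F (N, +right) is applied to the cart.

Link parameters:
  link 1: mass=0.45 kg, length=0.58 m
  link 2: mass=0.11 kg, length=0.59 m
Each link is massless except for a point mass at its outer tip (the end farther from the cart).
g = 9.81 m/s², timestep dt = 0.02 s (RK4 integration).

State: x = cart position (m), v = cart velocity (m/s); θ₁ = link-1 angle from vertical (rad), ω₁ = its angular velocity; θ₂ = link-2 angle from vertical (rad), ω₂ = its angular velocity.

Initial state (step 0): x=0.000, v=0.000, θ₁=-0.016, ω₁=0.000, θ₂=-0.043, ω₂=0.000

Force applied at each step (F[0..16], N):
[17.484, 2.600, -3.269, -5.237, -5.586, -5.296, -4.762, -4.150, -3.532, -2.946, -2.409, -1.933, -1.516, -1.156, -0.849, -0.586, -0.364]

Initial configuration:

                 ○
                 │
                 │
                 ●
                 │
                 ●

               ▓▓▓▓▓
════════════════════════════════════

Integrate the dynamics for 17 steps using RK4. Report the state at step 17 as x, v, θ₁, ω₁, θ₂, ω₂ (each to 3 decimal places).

apply F[0]=+17.484 → step 1: x=0.004, v=0.374, θ₁=-0.022, ω₁=-0.649, θ₂=-0.043, ω₂=-0.010
apply F[1]=+2.600 → step 2: x=0.012, v=0.433, θ₁=-0.037, ω₁=-0.759, θ₂=-0.043, ω₂=-0.015
apply F[2]=-3.269 → step 3: x=0.020, v=0.368, θ₁=-0.051, ω₁=-0.662, θ₂=-0.044, ω₂=-0.015
apply F[3]=-5.237 → step 4: x=0.026, v=0.263, θ₁=-0.062, ω₁=-0.503, θ₂=-0.044, ω₂=-0.010
apply F[4]=-5.586 → step 5: x=0.030, v=0.153, θ₁=-0.071, ω₁=-0.336, θ₂=-0.044, ω₂=-0.000
apply F[5]=-5.296 → step 6: x=0.032, v=0.049, θ₁=-0.076, ω₁=-0.185, θ₂=-0.044, ω₂=0.012
apply F[6]=-4.762 → step 7: x=0.032, v=-0.043, θ₁=-0.078, ω₁=-0.056, θ₂=-0.044, ω₂=0.027
apply F[7]=-4.150 → step 8: x=0.031, v=-0.122, θ₁=-0.078, ω₁=0.050, θ₂=-0.043, ω₂=0.042
apply F[8]=-3.532 → step 9: x=0.028, v=-0.188, θ₁=-0.077, ω₁=0.134, θ₂=-0.042, ω₂=0.057
apply F[9]=-2.946 → step 10: x=0.023, v=-0.242, θ₁=-0.073, ω₁=0.198, θ₂=-0.041, ω₂=0.071
apply F[10]=-2.409 → step 11: x=0.018, v=-0.285, θ₁=-0.069, ω₁=0.245, θ₂=-0.039, ω₂=0.084
apply F[11]=-1.933 → step 12: x=0.012, v=-0.318, θ₁=-0.064, ω₁=0.278, θ₂=-0.037, ω₂=0.096
apply F[12]=-1.516 → step 13: x=0.005, v=-0.343, θ₁=-0.058, ω₁=0.298, θ₂=-0.035, ω₂=0.106
apply F[13]=-1.156 → step 14: x=-0.002, v=-0.361, θ₁=-0.052, ω₁=0.310, θ₂=-0.033, ω₂=0.115
apply F[14]=-0.849 → step 15: x=-0.009, v=-0.374, θ₁=-0.046, ω₁=0.313, θ₂=-0.031, ω₂=0.122
apply F[15]=-0.586 → step 16: x=-0.017, v=-0.381, θ₁=-0.039, ω₁=0.311, θ₂=-0.028, ω₂=0.127
apply F[16]=-0.364 → step 17: x=-0.024, v=-0.385, θ₁=-0.033, ω₁=0.304, θ₂=-0.026, ω₂=0.131

Answer: x=-0.024, v=-0.385, θ₁=-0.033, ω₁=0.304, θ₂=-0.026, ω₂=0.131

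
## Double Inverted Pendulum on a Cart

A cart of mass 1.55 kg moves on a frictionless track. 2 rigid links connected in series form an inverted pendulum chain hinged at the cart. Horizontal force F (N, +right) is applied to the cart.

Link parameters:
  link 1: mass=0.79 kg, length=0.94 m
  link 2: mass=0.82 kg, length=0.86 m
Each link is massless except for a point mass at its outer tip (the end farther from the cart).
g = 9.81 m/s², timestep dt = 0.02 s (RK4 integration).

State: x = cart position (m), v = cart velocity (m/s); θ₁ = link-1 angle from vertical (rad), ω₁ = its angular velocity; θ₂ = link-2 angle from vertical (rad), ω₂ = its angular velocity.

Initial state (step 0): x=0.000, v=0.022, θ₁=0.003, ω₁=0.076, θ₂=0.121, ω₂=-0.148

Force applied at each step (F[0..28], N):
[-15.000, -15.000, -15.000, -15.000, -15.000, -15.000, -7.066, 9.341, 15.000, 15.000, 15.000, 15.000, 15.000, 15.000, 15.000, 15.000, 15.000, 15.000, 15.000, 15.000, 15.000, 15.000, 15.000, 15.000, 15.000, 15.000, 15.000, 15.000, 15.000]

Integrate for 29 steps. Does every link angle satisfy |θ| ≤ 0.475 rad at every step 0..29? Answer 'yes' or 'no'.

Answer: yes

Derivation:
apply F[0]=-15.000 → step 1: x=-0.002, v=-0.172, θ₁=0.006, ω₁=0.260, θ₂=0.119, ω₂=-0.096
apply F[1]=-15.000 → step 2: x=-0.007, v=-0.368, θ₁=0.013, ω₁=0.447, θ₂=0.117, ω₂=-0.047
apply F[2]=-15.000 → step 3: x=-0.016, v=-0.565, θ₁=0.024, ω₁=0.640, θ₂=0.117, ω₂=-0.004
apply F[3]=-15.000 → step 4: x=-0.030, v=-0.764, θ₁=0.039, ω₁=0.842, θ₂=0.117, ω₂=0.032
apply F[4]=-15.000 → step 5: x=-0.047, v=-0.966, θ₁=0.058, ω₁=1.054, θ₂=0.118, ω₂=0.060
apply F[5]=-15.000 → step 6: x=-0.068, v=-1.171, θ₁=0.081, ω₁=1.277, θ₂=0.119, ω₂=0.078
apply F[6]=-7.066 → step 7: x=-0.093, v=-1.277, θ₁=0.108, ω₁=1.405, θ₂=0.121, ω₂=0.087
apply F[7]=+9.341 → step 8: x=-0.117, v=-1.178, θ₁=0.135, ω₁=1.326, θ₂=0.123, ω₂=0.087
apply F[8]=+15.000 → step 9: x=-0.139, v=-1.013, θ₁=0.161, ω₁=1.189, θ₂=0.124, ω₂=0.076
apply F[9]=+15.000 → step 10: x=-0.158, v=-0.855, θ₁=0.183, ω₁=1.068, θ₂=0.126, ω₂=0.054
apply F[10]=+15.000 → step 11: x=-0.173, v=-0.702, θ₁=0.203, ω₁=0.963, θ₂=0.126, ω₂=0.022
apply F[11]=+15.000 → step 12: x=-0.186, v=-0.553, θ₁=0.222, ω₁=0.873, θ₂=0.126, ω₂=-0.020
apply F[12]=+15.000 → step 13: x=-0.195, v=-0.409, θ₁=0.238, ω₁=0.795, θ₂=0.126, ω₂=-0.071
apply F[13]=+15.000 → step 14: x=-0.202, v=-0.269, θ₁=0.254, ω₁=0.729, θ₂=0.124, ω₂=-0.132
apply F[14]=+15.000 → step 15: x=-0.206, v=-0.132, θ₁=0.268, ω₁=0.673, θ₂=0.120, ω₂=-0.201
apply F[15]=+15.000 → step 16: x=-0.208, v=0.003, θ₁=0.281, ω₁=0.628, θ₂=0.115, ω₂=-0.279
apply F[16]=+15.000 → step 17: x=-0.206, v=0.134, θ₁=0.293, ω₁=0.593, θ₂=0.109, ω₂=-0.366
apply F[17]=+15.000 → step 18: x=-0.202, v=0.264, θ₁=0.304, ω₁=0.566, θ₂=0.101, ω₂=-0.461
apply F[18]=+15.000 → step 19: x=-0.196, v=0.391, θ₁=0.315, ω₁=0.547, θ₂=0.091, ω₂=-0.566
apply F[19]=+15.000 → step 20: x=-0.187, v=0.517, θ₁=0.326, ω₁=0.537, θ₂=0.078, ω₂=-0.680
apply F[20]=+15.000 → step 21: x=-0.175, v=0.643, θ₁=0.337, ω₁=0.533, θ₂=0.063, ω₂=-0.803
apply F[21]=+15.000 → step 22: x=-0.161, v=0.767, θ₁=0.348, ω₁=0.536, θ₂=0.046, ω₂=-0.937
apply F[22]=+15.000 → step 23: x=-0.144, v=0.891, θ₁=0.358, ω₁=0.544, θ₂=0.026, ω₂=-1.080
apply F[23]=+15.000 → step 24: x=-0.125, v=1.015, θ₁=0.369, ω₁=0.558, θ₂=0.003, ω₂=-1.232
apply F[24]=+15.000 → step 25: x=-0.104, v=1.140, θ₁=0.381, ω₁=0.575, θ₂=-0.024, ω₂=-1.394
apply F[25]=+15.000 → step 26: x=-0.080, v=1.265, θ₁=0.392, ω₁=0.594, θ₂=-0.053, ω₂=-1.564
apply F[26]=+15.000 → step 27: x=-0.053, v=1.391, θ₁=0.405, ω₁=0.613, θ₂=-0.086, ω₂=-1.742
apply F[27]=+15.000 → step 28: x=-0.024, v=1.519, θ₁=0.417, ω₁=0.631, θ₂=-0.123, ω₂=-1.926
apply F[28]=+15.000 → step 29: x=0.008, v=1.649, θ₁=0.430, ω₁=0.646, θ₂=-0.163, ω₂=-2.116
Max |angle| over trajectory = 0.430 rad; bound = 0.475 → within bound.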